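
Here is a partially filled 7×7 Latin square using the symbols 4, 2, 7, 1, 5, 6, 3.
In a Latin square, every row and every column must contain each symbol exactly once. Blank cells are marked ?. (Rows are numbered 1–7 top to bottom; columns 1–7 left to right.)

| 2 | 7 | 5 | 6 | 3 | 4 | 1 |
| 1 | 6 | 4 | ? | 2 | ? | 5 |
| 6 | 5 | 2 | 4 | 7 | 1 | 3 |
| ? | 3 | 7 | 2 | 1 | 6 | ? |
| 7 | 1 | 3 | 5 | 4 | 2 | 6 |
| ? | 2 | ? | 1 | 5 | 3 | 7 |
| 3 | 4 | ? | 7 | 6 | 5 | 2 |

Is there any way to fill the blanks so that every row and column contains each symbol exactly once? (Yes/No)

Yes

No row or column among the givens repeats a symbol, and propagating forced cells runs into no contradiction.
One valid completion exists (for instance, 2 7 5 6 3 4 1 / 1 6 4 3 2 7 5 / 6 5 2 4 7 1 3 / 5 3 7 2 1 6 4 / 7 1 3 5 4 2 6 / 4 2 6 1 5 3 7 / 3 4 1 7 6 5 2).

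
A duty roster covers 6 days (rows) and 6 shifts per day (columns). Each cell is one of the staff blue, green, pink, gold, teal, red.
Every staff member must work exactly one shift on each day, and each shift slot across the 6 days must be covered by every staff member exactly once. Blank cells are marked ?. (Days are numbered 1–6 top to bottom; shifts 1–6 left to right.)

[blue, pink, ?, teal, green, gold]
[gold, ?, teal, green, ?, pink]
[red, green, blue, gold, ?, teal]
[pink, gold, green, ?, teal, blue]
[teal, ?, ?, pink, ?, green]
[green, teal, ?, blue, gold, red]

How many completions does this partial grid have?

2

Day 1, shift 3: eliminating its day and shift leaves {red}.
Day 2, shift 2: eliminating its day and shift leaves {blue, red}.
Day 2, shift 5: eliminating its day and shift leaves {blue, red}.
Day 3, shift 5: eliminating its day and shift leaves {pink}.
Day 4, shift 4: eliminating its day and shift leaves {red}.
Day 5, shift 2: eliminating its day and shift leaves {blue, red}.
Day 5, shift 3: eliminating its day and shift leaves {gold, red}.
Day 5, shift 5: eliminating its day and shift leaves {blue, red}.
Day 6, shift 3: eliminating its day and shift leaves {pink}.
Enumerating the assignments across these blanks that avoid any day or shift repeat gives 2 completions.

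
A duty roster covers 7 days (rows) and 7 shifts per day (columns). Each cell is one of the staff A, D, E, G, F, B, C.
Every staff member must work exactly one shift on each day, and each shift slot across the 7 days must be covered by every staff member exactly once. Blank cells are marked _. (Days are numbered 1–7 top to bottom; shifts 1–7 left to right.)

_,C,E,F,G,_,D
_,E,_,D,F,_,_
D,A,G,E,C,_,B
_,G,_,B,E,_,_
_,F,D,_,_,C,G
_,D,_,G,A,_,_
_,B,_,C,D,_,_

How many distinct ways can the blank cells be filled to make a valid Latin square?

Day 1, shift 1: eliminating its day and shift leaves {A, B}.
Day 1, shift 6: eliminating its day and shift leaves {A, B}.
Day 2, shift 1: eliminating its day and shift leaves {A, G, B, C}.
Day 2, shift 3: eliminating its day and shift leaves {A, B, C}.
Day 2, shift 6: eliminating its day and shift leaves {A, G, B}.
Day 2, shift 7: eliminating its day and shift leaves {A, C}.
Day 3, shift 6: eliminating its day and shift leaves {F}.
Day 4, shift 1: eliminating its day and shift leaves {A, F, C}.
Day 4, shift 3: eliminating its day and shift leaves {A, F, C}.
Day 4, shift 6: eliminating its day and shift leaves {A, D, F}.
Day 4, shift 7: eliminating its day and shift leaves {A, F, C}.
Day 5, shift 1: eliminating its day and shift leaves {A, E, B}.
Day 5, shift 4: eliminating its day and shift leaves {A}.
Day 5, shift 5: eliminating its day and shift leaves {B}.
Day 6, shift 1: eliminating its day and shift leaves {E, F, B, C}.
Day 6, shift 3: eliminating its day and shift leaves {F, B, C}.
Day 6, shift 6: eliminating its day and shift leaves {E, F, B}.
Day 6, shift 7: eliminating its day and shift leaves {E, F, C}.
Day 7, shift 1: eliminating its day and shift leaves {A, E, G, F}.
Day 7, shift 3: eliminating its day and shift leaves {A, F}.
Day 7, shift 6: eliminating its day and shift leaves {A, E, G, F}.
Day 7, shift 7: eliminating its day and shift leaves {A, E, F}.
Enumerating the assignments across these blanks that avoid any day or shift repeat gives 13 completions.

13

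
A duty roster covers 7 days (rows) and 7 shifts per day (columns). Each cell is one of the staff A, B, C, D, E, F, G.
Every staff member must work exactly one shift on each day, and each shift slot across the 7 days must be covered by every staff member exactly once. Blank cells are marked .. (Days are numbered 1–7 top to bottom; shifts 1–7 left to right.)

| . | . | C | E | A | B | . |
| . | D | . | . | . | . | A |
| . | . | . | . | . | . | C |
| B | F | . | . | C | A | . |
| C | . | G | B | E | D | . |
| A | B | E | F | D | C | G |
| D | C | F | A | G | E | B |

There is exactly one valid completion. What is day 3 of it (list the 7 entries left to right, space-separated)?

G E A D B F C

Day 1, shift 2: day 1 has {A, B, C, E} and shift 2 has {B, C, D, F}, leaving only G.
Day 1, shift 1: day 1 has {A, B, C, E, G} and shift 1 has {A, B, C, D}, leaving only F.
Day 1, shift 7: day 1 has {A, B, C, E, F, G} and shift 7 has {A, B, C, G}, leaving only D.
Day 2, shift 3: day 2 has {A, D} and shift 3 has {C, E, F, G}, leaving only B.
Day 2, shift 5: day 2 has {A, B, D} and shift 5 has {A, C, D, E, G}, leaving only F.
Day 3, shift 5: day 3 has {C} and shift 5 has {A, C, D, E, F, G}, leaving only B.
Day 2, shift 6: day 2 has {A, B, D, F} and shift 6 has {A, B, C, D, E}, leaving only G.
Day 3, shift 6: day 3 has {B, C} and shift 6 has {A, B, C, D, E, G}, leaving only F.
Day 2, shift 1: day 2 has {A, B, D, F, G} and shift 1 has {A, B, C, D, F}, leaving only E.
Day 3, shift 1: day 3 has {B, C, F} and shift 1 has {A, B, C, D, E, F}, leaving only G.
Day 3, shift 4: day 3 has {B, C, F, G} and shift 4 has {A, B, E, F}, leaving only D.
Day 3, shift 3: day 3 has {B, C, D, F, G} and shift 3 has {B, C, E, F, G}, leaving only A.
Day 3, shift 2: day 3 has {A, B, C, D, F, G} and shift 2 has {B, C, D, F, G}, leaving only E.
So day 3 reads: G E A D B F C.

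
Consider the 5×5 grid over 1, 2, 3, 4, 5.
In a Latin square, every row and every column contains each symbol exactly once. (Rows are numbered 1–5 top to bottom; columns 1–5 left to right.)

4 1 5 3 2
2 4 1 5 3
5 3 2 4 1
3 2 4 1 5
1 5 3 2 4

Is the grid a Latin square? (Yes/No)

Yes

Each row is a permutation of the 5 symbols, and so is each column.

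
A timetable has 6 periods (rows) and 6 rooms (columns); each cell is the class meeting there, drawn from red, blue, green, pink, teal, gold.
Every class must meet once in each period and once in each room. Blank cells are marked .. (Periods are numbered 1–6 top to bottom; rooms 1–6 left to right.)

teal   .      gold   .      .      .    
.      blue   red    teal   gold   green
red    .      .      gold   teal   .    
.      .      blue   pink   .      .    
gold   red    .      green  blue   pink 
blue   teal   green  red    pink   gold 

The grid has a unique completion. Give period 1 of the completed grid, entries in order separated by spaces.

Period 1, room 4: period 1 has {teal, gold} and room 4 has {red, green, pink, teal, gold}, leaving only blue.
Period 1, room 6: period 1 has {blue, teal, gold} and room 6 has {green, pink, gold}, leaving only red.
Period 1, room 5: period 1 has {red, blue, teal, gold} and room 5 has {blue, pink, teal, gold}, leaving only green.
Period 1, room 2: period 1 has {red, blue, green, teal, gold} and room 2 has {red, blue, teal}, leaving only pink.
So period 1 reads: teal pink gold blue green red.

teal pink gold blue green red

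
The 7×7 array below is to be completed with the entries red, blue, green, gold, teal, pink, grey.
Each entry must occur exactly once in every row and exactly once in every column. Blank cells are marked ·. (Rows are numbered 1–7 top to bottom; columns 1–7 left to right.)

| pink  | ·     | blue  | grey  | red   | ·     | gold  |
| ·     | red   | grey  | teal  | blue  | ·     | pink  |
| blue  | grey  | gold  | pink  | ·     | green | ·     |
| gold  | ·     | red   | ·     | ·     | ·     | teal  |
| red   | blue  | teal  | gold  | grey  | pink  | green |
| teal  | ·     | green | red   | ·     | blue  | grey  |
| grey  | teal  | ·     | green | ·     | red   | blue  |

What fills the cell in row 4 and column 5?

green

Row 1, column 2: row 1 has {red, blue, gold, pink, grey} and column 2 has {red, blue, teal, grey}, leaving only green.
Row 1, column 6: row 1 has {red, blue, green, gold, pink, grey} and column 6 has {red, blue, green, pink}, leaving only teal.
Row 2, column 1: row 2 has {red, blue, teal, pink, grey} and column 1 has {red, blue, gold, teal, pink, grey}, leaving only green.
Row 2, column 6: row 2 has {red, blue, green, teal, pink, grey} and column 6 has {red, blue, green, teal, pink}, leaving only gold.
Row 3, column 5: row 3 has {blue, green, gold, pink, grey} and column 5 has {red, blue, grey}, leaving only teal.
Row 3, column 7: row 3 has {blue, green, gold, teal, pink, grey} and column 7 has {blue, green, gold, teal, pink, grey}, leaving only red.
Row 4, column 2: row 4 has {red, gold, teal} and column 2 has {red, blue, green, teal, grey}, leaving only pink.
Row 4 already has {red, gold, teal, pink} and column 5 already has {red, blue, teal, grey}, so row 4, column 5 must be green.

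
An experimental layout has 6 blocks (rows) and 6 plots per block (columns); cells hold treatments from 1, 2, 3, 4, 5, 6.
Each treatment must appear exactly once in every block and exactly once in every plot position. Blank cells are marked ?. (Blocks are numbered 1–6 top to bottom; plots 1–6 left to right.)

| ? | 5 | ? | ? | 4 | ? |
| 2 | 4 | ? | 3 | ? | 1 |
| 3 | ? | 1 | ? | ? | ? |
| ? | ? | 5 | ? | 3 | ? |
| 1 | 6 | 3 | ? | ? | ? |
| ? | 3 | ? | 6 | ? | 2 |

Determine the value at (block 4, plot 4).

2

Block 1, plot 1: block 1 has {4, 5} and plot 1 has {1, 2, 3}, leaving only 6.
Block 1, plot 3: block 1 has {4, 5, 6} and plot 3 has {1, 3, 5}, leaving only 2.
Block 1, plot 4: block 1 has {2, 4, 5, 6} and plot 4 has {3, 6}, leaving only 1.
Block 1, plot 6: block 1 has {1, 2, 4, 5, 6} and plot 6 has {1, 2}, leaving only 3.
Block 2, plot 3: block 2 has {1, 2, 3, 4} and plot 3 has {1, 2, 3, 5}, leaving only 6.
Block 2, plot 5: block 2 has {1, 2, 3, 4, 6} and plot 5 has {3, 4}, leaving only 5.
Block 3, plot 2: block 3 has {1, 3} and plot 2 has {3, 4, 5, 6}, leaving only 2.
Block 3, plot 5: block 3 has {1, 2, 3} and plot 5 has {3, 4, 5}, leaving only 6.
Block 4, plot 1: block 4 has {3, 5} and plot 1 has {1, 2, 3, 6}, leaving only 4.
Block 4 already has {3, 4, 5} and plot 4 already has {1, 3, 6}, so block 4, plot 4 must be 2.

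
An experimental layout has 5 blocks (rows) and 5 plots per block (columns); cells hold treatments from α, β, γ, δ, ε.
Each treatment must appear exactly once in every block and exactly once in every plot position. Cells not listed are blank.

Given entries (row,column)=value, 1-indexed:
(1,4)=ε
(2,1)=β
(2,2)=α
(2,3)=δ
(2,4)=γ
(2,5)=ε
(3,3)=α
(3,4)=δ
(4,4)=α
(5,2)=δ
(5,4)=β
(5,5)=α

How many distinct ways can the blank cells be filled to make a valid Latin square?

3

Block 1, plot 1: eliminating its block and plot leaves {α, γ, δ}.
Block 1, plot 2: eliminating its block and plot leaves {β, γ}.
Block 1, plot 3: eliminating its block and plot leaves {β, γ}.
Block 1, plot 5: eliminating its block and plot leaves {β, γ, δ}.
Block 3, plot 1: eliminating its block and plot leaves {γ, ε}.
Block 3, plot 2: eliminating its block and plot leaves {β, γ, ε}.
Block 3, plot 5: eliminating its block and plot leaves {β, γ}.
Block 4, plot 1: eliminating its block and plot leaves {γ, δ, ε}.
Block 4, plot 2: eliminating its block and plot leaves {β, γ, ε}.
Block 4, plot 3: eliminating its block and plot leaves {β, γ, ε}.
Block 4, plot 5: eliminating its block and plot leaves {β, γ, δ}.
Block 5, plot 1: eliminating its block and plot leaves {γ, ε}.
Block 5, plot 3: eliminating its block and plot leaves {γ, ε}.
Enumerating the assignments across these blanks that avoid any block or plot repeat gives 3 completions.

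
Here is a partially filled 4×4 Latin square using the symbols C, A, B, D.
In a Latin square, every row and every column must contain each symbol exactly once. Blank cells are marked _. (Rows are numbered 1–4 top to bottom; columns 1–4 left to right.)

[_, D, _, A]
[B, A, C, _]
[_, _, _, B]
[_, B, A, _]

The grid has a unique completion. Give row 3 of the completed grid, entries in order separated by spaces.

A C D B

Row 3, column 2: row 3 has {B} and column 2 has {A, B, D}, leaving only C.
Row 3, column 3: row 3 has {C, B} and column 3 has {C, A}, leaving only D.
Row 3, column 1: row 3 has {C, B, D} and column 1 has {B}, leaving only A.
So row 3 reads: A C D B.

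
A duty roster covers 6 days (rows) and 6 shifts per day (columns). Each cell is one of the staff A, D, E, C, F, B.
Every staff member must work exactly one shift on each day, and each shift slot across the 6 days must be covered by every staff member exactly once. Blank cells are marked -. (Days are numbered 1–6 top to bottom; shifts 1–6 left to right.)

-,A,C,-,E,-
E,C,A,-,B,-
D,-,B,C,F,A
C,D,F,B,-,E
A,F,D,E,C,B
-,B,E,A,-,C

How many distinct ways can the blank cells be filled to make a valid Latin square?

Day 1, shift 1: eliminating its day and shift leaves {F, B}.
Day 1, shift 4: eliminating its day and shift leaves {D, F}.
Day 1, shift 6: eliminating its day and shift leaves {D, F}.
Day 2, shift 4: eliminating its day and shift leaves {D, F}.
Day 2, shift 6: eliminating its day and shift leaves {D, F}.
Day 3, shift 2: eliminating its day and shift leaves {E}.
Day 4, shift 5: eliminating its day and shift leaves {A}.
Day 6, shift 1: eliminating its day and shift leaves {F}.
Day 6, shift 5: eliminating its day and shift leaves {D}.
Enumerating the assignments across these blanks that avoid any day or shift repeat gives 2 completions.

2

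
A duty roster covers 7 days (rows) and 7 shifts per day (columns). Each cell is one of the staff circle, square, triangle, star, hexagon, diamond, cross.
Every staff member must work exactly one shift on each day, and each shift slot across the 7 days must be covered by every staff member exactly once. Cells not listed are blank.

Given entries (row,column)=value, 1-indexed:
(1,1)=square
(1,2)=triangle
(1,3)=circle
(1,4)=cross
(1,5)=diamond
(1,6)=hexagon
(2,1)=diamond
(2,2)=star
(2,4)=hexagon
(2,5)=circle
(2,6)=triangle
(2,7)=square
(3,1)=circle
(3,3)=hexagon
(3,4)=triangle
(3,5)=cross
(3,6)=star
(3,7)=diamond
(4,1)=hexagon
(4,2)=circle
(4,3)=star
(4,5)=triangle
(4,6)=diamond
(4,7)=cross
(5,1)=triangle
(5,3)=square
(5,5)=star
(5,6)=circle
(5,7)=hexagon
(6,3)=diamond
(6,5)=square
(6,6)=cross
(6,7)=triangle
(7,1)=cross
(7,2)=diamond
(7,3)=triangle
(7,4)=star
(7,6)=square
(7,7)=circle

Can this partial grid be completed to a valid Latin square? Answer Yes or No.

No day or shift among the givens repeats a symbol, and propagating forced cells runs into no contradiction.
One valid completion exists (for instance, square triangle circle cross diamond hexagon star / diamond star cross hexagon circle triangle square / circle square hexagon triangle cross star diamond / hexagon circle star square triangle diamond cross / triangle cross square diamond star circle hexagon / star hexagon diamond circle square cross triangle / cross diamond triangle star hexagon square circle).

Yes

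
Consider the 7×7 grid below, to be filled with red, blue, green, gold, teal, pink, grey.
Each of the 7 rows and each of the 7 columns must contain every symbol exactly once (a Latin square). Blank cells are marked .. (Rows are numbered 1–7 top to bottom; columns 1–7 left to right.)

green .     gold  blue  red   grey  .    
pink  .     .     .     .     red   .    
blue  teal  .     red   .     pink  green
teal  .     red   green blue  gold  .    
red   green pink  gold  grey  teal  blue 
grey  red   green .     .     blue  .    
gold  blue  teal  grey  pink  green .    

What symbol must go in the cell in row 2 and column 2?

gold

Row 1, column 2: row 1 has {red, blue, green, gold, grey} and column 2 has {red, blue, green, teal}, leaving only pink.
Row 1, column 7: row 1 has {red, blue, green, gold, pink, grey} and column 7 has {blue, green}, leaving only teal.
Row 2, column 4: row 2 has {red, pink} and column 4 has {red, blue, green, gold, grey}, leaving only teal.
Row 3, column 3: row 3 has {red, blue, green, teal, pink} and column 3 has {red, green, gold, teal, pink}, leaving only grey.
Row 2, column 3: row 2 has {red, teal, pink} and column 3 has {red, green, gold, teal, pink, grey}, leaving only blue.
Row 3, column 5: row 3 has {red, blue, green, teal, pink, grey} and column 5 has {red, blue, pink, grey}, leaving only gold.
Row 2, column 5: row 2 has {red, blue, teal, pink} and column 5 has {red, blue, gold, pink, grey}, leaving only green.
Row 4, column 2: row 4 has {red, blue, green, gold, teal} and column 2 has {red, blue, green, teal, pink}, leaving only grey.
Row 2 already has {red, blue, green, teal, pink} and column 2 already has {red, blue, green, teal, pink, grey}, so row 2, column 2 must be gold.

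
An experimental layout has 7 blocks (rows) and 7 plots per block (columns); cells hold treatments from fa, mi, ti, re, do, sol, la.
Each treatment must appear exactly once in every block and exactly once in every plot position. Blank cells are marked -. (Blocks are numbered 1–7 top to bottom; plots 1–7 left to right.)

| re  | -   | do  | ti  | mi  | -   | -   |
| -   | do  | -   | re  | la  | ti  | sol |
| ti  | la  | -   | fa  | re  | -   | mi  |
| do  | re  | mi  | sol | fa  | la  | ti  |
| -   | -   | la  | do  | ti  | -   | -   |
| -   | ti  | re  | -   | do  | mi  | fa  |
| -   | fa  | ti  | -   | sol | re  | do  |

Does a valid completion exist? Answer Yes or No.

No block or plot among the givens repeats a symbol, and propagating forced cells runs into no contradiction.
One valid completion exists (for instance, re sol do ti mi fa la / mi do fa re la ti sol / ti la sol fa re do mi / do re mi sol fa la ti / fa mi la do ti sol re / sol ti re la do mi fa / la fa ti mi sol re do).

Yes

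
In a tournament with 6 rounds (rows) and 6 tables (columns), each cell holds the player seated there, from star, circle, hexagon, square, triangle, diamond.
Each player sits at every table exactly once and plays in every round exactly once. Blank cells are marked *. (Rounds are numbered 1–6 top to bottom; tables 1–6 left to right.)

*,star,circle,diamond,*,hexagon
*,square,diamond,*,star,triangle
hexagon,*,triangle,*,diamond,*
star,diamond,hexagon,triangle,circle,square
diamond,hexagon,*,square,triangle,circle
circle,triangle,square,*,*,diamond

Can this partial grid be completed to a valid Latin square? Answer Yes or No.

Round 2, table 1: round 2 together with table 1 already contain {star, circle, hexagon, square, triangle, diamond} — every symbol — so nothing can go there. The grid has no valid completion.

No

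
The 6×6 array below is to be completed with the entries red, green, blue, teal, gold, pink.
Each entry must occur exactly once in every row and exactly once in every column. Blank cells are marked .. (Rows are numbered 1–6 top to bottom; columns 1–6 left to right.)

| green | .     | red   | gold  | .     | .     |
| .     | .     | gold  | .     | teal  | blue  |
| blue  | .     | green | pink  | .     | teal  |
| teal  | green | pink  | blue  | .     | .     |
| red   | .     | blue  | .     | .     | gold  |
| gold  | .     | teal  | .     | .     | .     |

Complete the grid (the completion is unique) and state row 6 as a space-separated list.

Row 1, column 6: row 1 has {red, green, gold} and column 6 has {blue, teal, gold}, leaving only pink.
Row 1, column 5: row 1 has {red, green, gold, pink} and column 5 has {teal}, leaving only blue.
Row 1, column 2: row 1 has {red, green, blue, gold, pink} and column 2 has {green}, leaving only teal.
Row 2, column 1: row 2 has {blue, teal, gold} and column 1 has {red, green, blue, teal, gold}, leaving only pink.
Row 2, column 2: row 2 has {blue, teal, gold, pink} and column 2 has {green, teal}, leaving only red.
Row 2, column 4: row 2 has {red, blue, teal, gold, pink} and column 4 has {blue, gold, pink}, leaving only green.
Row 6, column 4: row 6 has {teal, gold} and column 4 has {green, blue, gold, pink}, leaving only red.
Row 6, column 6: row 6 has {red, teal, gold} and column 6 has {blue, teal, gold, pink}, leaving only green.
Row 6, column 5: row 6 has {red, green, teal, gold} and column 5 has {blue, teal}, leaving only pink.
Row 6, column 2: row 6 has {red, green, teal, gold, pink} and column 2 has {red, green, teal}, leaving only blue.
So row 6 reads: gold blue teal red pink green.

gold blue teal red pink green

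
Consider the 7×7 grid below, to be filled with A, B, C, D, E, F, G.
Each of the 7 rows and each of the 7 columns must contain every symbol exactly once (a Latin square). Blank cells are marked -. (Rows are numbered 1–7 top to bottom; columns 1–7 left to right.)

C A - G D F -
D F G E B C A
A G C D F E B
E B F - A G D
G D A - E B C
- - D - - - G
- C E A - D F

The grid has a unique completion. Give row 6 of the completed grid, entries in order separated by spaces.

Row 6, column 2: row 6 has {D, G} and column 2 has {A, B, C, D, F, G}, leaving only E.
Row 6, column 5: row 6 has {D, E, G} and column 5 has {A, B, D, E, F}, leaving only C.
Row 6, column 6: row 6 has {C, D, E, G} and column 6 has {B, C, D, E, F, G}, leaving only A.
Row 1, column 3: row 1 has {A, C, D, F, G} and column 3 has {A, C, D, E, F, G}, leaving only B.
Row 1, column 7: row 1 has {A, B, C, D, F, G} and column 7 has {A, B, C, D, F, G}, leaving only E.
Row 4, column 4: row 4 has {A, B, D, E, F, G} and column 4 has {A, D, E, G}, leaving only C.
Row 5, column 4: row 5 has {A, B, C, D, E, G} and column 4 has {A, C, D, E, G}, leaving only F.
Row 6, column 4: row 6 has {A, C, D, E, G} and column 4 has {A, C, D, E, F, G}, leaving only B.
Row 6, column 1: row 6 has {A, B, C, D, E, G} and column 1 has {A, C, D, E, G}, leaving only F.
So row 6 reads: F E D B C A G.

F E D B C A G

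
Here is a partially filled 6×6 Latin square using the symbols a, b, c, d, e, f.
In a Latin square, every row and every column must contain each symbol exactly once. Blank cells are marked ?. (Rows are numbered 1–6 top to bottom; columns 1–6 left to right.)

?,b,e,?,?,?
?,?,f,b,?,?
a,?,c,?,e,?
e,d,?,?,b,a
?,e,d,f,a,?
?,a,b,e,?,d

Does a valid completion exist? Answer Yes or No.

Row 4, column 3: row 4 together with column 3 already contain {a, b, c, d, e, f} — every symbol — so nothing can go there. The grid has no valid completion.

No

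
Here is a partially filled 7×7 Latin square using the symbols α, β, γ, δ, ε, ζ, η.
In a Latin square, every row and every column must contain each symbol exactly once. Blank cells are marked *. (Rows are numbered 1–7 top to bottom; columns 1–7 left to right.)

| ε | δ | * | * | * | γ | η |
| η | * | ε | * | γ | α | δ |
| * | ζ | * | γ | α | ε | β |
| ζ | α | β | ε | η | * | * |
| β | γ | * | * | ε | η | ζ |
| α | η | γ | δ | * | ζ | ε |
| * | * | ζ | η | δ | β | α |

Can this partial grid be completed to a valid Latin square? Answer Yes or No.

No row or column among the givens repeats a symbol, and propagating forced cells runs into no contradiction.
One valid completion exists (for instance, ε δ α β ζ γ η / η β ε ζ γ α δ / δ ζ η γ α ε β / ζ α β ε η δ γ / β γ δ α ε η ζ / α η γ δ β ζ ε / γ ε ζ η δ β α).

Yes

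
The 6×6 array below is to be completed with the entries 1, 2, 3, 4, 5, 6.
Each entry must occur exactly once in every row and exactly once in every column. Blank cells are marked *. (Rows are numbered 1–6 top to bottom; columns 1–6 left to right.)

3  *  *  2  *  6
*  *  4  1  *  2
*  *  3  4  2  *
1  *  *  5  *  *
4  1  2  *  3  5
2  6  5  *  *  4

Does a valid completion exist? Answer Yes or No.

No row or column among the givens repeats a symbol, and propagating forced cells runs into no contradiction.
One valid completion exists (for instance, 3 4 1 2 5 6 / 5 3 4 1 6 2 / 6 5 3 4 2 1 / 1 2 6 5 4 3 / 4 1 2 6 3 5 / 2 6 5 3 1 4).

Yes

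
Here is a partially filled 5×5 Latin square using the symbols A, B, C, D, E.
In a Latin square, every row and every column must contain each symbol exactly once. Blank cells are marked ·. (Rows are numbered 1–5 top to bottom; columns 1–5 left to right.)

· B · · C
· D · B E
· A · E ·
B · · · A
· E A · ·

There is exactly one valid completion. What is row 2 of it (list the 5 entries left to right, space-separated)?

Row 2, column 3: row 2 has {B, D, E} and column 3 has {A}, leaving only C.
Row 2, column 1: row 2 has {B, C, D, E} and column 1 has {B}, leaving only A.
So row 2 reads: A D C B E.

A D C B E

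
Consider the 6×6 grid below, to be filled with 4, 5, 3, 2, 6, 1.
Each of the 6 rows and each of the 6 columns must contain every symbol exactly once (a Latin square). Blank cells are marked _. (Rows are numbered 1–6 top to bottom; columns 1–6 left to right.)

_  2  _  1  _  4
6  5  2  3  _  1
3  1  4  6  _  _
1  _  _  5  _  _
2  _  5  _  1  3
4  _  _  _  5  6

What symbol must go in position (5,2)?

Row 1, column 1: row 1 has {4, 2, 1} and column 1 has {4, 3, 2, 6, 1}, leaving only 5.
Row 2, column 5: row 2 has {5, 3, 2, 6, 1} and column 5 has {5, 1}, leaving only 4.
Row 3, column 5: row 3 has {4, 3, 6, 1} and column 5 has {4, 5, 1}, leaving only 2.
Row 3, column 6: row 3 has {4, 3, 2, 6, 1} and column 6 has {4, 3, 6, 1}, leaving only 5.
Row 4, column 6: row 4 has {5, 1} and column 6 has {4, 5, 3, 6, 1}, leaving only 2.
Row 5, column 4: row 5 has {5, 3, 2, 1} and column 4 has {5, 3, 6, 1}, leaving only 4.
Row 5 already has {4, 5, 3, 2, 1} and column 2 already has {5, 2, 1}, so row 5, column 2 must be 6.

6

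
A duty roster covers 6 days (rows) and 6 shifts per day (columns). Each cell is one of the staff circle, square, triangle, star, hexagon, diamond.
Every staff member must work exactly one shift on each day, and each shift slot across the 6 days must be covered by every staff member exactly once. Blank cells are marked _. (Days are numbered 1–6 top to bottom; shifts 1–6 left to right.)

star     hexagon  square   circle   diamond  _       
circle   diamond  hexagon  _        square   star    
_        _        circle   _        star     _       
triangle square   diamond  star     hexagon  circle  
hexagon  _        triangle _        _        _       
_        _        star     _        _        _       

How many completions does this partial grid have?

Day 1, shift 6: eliminating its day and shift leaves {triangle}.
Day 2, shift 4: eliminating its day and shift leaves {triangle}.
Day 3, shift 1: eliminating its day and shift leaves {square, diamond}.
Day 3, shift 2: eliminating its day and shift leaves {triangle}.
Day 3, shift 4: eliminating its day and shift leaves {square, triangle, hexagon, diamond}.
Day 3, shift 6: eliminating its day and shift leaves {square, triangle, hexagon, diamond}.
Day 5, shift 2: eliminating its day and shift leaves {circle, star}.
Day 5, shift 4: eliminating its day and shift leaves {square, diamond}.
Day 5, shift 5: eliminating its day and shift leaves {circle}.
Day 5, shift 6: eliminating its day and shift leaves {square, diamond}.
Day 6, shift 1: eliminating its day and shift leaves {square, diamond}.
Day 6, shift 2: eliminating its day and shift leaves {circle, triangle}.
Day 6, shift 4: eliminating its day and shift leaves {square, triangle, hexagon, diamond}.
Day 6, shift 5: eliminating its day and shift leaves {circle, triangle}.
Day 6, shift 6: eliminating its day and shift leaves {square, triangle, hexagon, diamond}.
Enumerating the assignments across these blanks that avoid any day or shift repeat gives 4 completions.

4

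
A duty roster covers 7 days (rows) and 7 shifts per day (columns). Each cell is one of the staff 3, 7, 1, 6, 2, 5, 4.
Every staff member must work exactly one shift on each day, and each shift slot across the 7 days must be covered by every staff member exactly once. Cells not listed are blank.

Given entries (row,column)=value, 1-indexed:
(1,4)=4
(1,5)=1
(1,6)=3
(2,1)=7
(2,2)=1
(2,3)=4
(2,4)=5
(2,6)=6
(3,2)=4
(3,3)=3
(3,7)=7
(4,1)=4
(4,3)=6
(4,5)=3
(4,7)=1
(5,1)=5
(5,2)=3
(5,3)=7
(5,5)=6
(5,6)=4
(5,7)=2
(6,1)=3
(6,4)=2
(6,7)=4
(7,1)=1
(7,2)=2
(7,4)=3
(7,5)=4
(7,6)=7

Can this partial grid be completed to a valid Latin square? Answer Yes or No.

Yes

No day or shift among the givens repeats a symbol, and propagating forced cells runs into no contradiction.
One valid completion exists (for instance, 6 7 2 4 1 3 5 / 7 1 4 5 2 6 3 / 2 4 3 6 5 1 7 / 4 5 6 7 3 2 1 / 5 3 7 1 6 4 2 / 3 6 1 2 7 5 4 / 1 2 5 3 4 7 6).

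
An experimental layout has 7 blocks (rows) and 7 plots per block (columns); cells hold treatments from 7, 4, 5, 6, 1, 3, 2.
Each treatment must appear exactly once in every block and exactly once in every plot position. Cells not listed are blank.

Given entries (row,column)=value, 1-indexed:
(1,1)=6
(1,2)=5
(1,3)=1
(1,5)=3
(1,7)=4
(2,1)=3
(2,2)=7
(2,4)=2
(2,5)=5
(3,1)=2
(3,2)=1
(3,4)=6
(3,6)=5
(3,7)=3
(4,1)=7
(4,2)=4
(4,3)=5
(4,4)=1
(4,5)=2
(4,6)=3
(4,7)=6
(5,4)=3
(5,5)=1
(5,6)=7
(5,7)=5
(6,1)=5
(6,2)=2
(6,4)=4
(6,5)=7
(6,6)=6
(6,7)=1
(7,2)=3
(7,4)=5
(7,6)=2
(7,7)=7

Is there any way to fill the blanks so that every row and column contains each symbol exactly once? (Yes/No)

Block 1, plot 6: block 1 together with plot 6 already contain {7, 4, 5, 6, 1, 3, 2} — every symbol — so nothing can go there. The grid has no valid completion.

No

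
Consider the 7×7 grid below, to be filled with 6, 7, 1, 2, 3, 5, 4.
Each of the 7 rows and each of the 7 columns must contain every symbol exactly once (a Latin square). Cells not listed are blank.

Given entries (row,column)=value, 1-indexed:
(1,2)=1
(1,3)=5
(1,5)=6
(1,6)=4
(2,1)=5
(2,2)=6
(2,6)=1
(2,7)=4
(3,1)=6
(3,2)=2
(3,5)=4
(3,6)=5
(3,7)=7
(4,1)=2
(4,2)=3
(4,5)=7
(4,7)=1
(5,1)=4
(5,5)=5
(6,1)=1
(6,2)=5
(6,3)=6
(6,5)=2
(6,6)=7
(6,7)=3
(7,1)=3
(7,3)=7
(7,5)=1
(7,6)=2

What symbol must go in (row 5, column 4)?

Row 1, column 1: row 1 has {6, 1, 5, 4} and column 1 has {6, 1, 2, 3, 5, 4}, leaving only 7.
Row 1, column 7: row 1 has {6, 7, 1, 5, 4} and column 7 has {7, 1, 3, 4}, leaving only 2.
Row 1, column 4: row 1 has {6, 7, 1, 2, 5, 4} and column 4 has {}, leaving only 3.
Row 2, column 5: row 2 has {6, 1, 5, 4} and column 5 has {6, 7, 1, 2, 5, 4}, leaving only 3.
Row 2, column 3: row 2 has {6, 1, 3, 5, 4} and column 3 has {6, 7, 5}, leaving only 2.
Row 2, column 4: row 2 has {6, 1, 2, 3, 5, 4} and column 4 has {3}, leaving only 7.
Row 3, column 4: row 3 has {6, 7, 2, 5, 4} and column 4 has {7, 3}, leaving only 1.
Row 3, column 3: row 3 has {6, 7, 1, 2, 5, 4} and column 3 has {6, 7, 2, 5}, leaving only 3.
Row 4, column 3: row 4 has {7, 1, 2, 3} and column 3 has {6, 7, 2, 3, 5}, leaving only 4.
Row 4, column 6: row 4 has {7, 1, 2, 3, 4} and column 6 has {7, 1, 2, 5, 4}, leaving only 6.
Row 4, column 4: row 4 has {6, 7, 1, 2, 3, 4} and column 4 has {7, 1, 3}, leaving only 5.
Row 5, column 2: row 5 has {5, 4} and column 2 has {6, 1, 2, 3, 5}, leaving only 7.
Row 5, column 3: row 5 has {7, 5, 4} and column 3 has {6, 7, 2, 3, 5, 4}, leaving only 1.
Row 5, column 6: row 5 has {7, 1, 5, 4} and column 6 has {6, 7, 1, 2, 5, 4}, leaving only 3.
Row 5, column 7: row 5 has {7, 1, 3, 5, 4} and column 7 has {7, 1, 2, 3, 4}, leaving only 6.
Row 5 already has {6, 7, 1, 3, 5, 4} and column 4 already has {7, 1, 3, 5}, so row 5, column 4 must be 2.

2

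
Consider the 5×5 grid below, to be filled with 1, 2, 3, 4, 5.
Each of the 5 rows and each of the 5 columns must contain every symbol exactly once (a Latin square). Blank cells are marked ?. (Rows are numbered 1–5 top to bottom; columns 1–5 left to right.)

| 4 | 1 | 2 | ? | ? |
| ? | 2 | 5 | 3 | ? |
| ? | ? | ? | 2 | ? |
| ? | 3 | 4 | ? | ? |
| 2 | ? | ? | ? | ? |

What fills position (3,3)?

Row 1, column 4: row 1 has {1, 2, 4} and column 4 has {2, 3}, leaving only 5.
Row 1, column 5: row 1 has {1, 2, 4, 5} and column 5 has {}, leaving only 3.
Row 2, column 1: row 2 has {2, 3, 5} and column 1 has {2, 4}, leaving only 1.
Row 2, column 5: row 2 has {1, 2, 3, 5} and column 5 has {3}, leaving only 4.
Row 4, column 1: row 4 has {3, 4} and column 1 has {1, 2, 4}, leaving only 5.
Row 3, column 1: row 3 has {2} and column 1 has {1, 2, 4, 5}, leaving only 3.
Row 3 already has {2, 3} and column 3 already has {2, 4, 5}, so row 3, column 3 must be 1.

1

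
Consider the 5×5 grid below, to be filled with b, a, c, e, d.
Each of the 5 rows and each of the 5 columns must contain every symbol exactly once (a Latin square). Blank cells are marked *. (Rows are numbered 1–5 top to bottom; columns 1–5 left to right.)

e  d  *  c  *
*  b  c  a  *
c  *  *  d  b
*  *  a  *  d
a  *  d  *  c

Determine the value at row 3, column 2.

a

Row 1, column 3: row 1 has {c, e, d} and column 3 has {a, c, d}, leaving only b.
Row 1, column 5: row 1 has {b, c, e, d} and column 5 has {b, c, d}, leaving only a.
Row 2, column 1: row 2 has {b, a, c} and column 1 has {a, c, e}, leaving only d.
Row 2, column 5: row 2 has {b, a, c, d} and column 5 has {b, a, c, d}, leaving only e.
Row 3, column 3: row 3 has {b, c, d} and column 3 has {b, a, c, d}, leaving only e.
Row 3 already has {b, c, e, d} and column 2 already has {b, d}, so row 3, column 2 must be a.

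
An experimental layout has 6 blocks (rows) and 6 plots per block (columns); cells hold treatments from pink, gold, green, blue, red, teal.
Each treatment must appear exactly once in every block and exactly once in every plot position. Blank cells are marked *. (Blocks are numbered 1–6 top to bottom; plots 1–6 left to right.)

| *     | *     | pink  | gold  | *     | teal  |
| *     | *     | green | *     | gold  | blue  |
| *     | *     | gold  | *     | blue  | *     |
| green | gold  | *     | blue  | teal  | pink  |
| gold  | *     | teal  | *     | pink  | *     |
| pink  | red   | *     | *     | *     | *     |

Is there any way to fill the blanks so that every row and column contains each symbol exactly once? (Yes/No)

Yes

No block or plot among the givens repeats a symbol, and propagating forced cells runs into no contradiction.
One valid completion exists (for instance, blue green pink gold red teal / red teal green pink gold blue / teal pink gold red blue green / green gold red blue teal pink / gold blue teal green pink red / pink red blue teal green gold).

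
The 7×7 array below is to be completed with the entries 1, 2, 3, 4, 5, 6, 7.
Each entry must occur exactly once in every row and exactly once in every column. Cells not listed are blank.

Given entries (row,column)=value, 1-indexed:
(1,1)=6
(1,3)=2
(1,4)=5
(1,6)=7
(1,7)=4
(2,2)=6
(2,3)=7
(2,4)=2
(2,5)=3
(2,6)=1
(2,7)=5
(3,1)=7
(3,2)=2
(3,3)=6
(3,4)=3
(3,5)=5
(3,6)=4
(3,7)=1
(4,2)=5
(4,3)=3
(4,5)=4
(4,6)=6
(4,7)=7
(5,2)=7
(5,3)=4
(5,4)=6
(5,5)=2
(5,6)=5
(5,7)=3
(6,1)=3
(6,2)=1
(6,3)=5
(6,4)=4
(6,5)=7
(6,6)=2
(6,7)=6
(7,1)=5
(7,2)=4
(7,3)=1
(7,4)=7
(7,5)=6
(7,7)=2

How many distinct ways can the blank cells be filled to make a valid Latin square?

Row 1, column 2: eliminating its row and column leaves {3}.
Row 1, column 5: eliminating its row and column leaves {1}.
Row 2, column 1: eliminating its row and column leaves {4}.
Row 4, column 1: eliminating its row and column leaves {1, 2}.
Row 4, column 4: eliminating its row and column leaves {1}.
Row 5, column 1: eliminating its row and column leaves {1}.
Row 7, column 6: eliminating its row and column leaves {3}.
Only one assignment across all blanks avoids any row or column repeat, giving 1 completion.

1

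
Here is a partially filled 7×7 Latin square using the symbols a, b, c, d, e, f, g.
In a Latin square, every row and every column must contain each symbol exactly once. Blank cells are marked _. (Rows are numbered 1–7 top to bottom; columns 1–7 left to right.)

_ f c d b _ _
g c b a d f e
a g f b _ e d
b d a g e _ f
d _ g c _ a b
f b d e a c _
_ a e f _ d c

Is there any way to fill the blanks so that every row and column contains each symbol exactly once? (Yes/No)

Row 4, column 6: row 4 together with column 6 already contain {a, b, c, d, e, f, g} — every symbol — so nothing can go there. The grid has no valid completion.

No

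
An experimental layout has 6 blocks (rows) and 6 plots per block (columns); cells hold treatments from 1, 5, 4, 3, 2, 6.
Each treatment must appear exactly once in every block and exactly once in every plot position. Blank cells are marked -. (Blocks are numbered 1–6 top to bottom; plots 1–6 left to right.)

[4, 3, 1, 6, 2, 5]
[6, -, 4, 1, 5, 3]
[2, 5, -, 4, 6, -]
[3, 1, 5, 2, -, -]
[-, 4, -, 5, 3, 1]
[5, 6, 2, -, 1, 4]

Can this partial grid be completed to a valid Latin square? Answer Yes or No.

Block 3, plot 6: block 3 together with plot 6 already contain {1, 5, 4, 3, 2, 6} — every symbol — so nothing can go there. The grid has no valid completion.

No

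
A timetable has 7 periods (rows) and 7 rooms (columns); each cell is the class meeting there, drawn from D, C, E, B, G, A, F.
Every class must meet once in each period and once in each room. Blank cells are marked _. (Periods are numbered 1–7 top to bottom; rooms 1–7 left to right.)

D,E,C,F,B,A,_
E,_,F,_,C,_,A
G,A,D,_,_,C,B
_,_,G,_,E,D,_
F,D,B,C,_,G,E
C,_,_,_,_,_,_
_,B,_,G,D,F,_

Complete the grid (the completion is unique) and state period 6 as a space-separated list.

Period 1, room 7: period 1 has {D, C, E, B, A, F} and room 7 has {E, B, A}, leaving only G.
Period 2, room 2: period 2 has {C, E, A, F} and room 2 has {D, E, B, A}, leaving only G.
Period 6, room 2: period 6 has {C} and room 2 has {D, E, B, G, A}, leaving only F.
Period 6, room 7: period 6 has {C, F} and room 7 has {E, B, G, A}, leaving only D.
Period 2, room 6: period 2 has {C, E, G, A, F} and room 6 has {D, C, G, A, F}, leaving only B.
Period 6, room 6: period 6 has {D, C, F} and room 6 has {D, C, B, G, A, F}, leaving only E.
Period 6, room 3: period 6 has {D, C, E, F} and room 3 has {D, C, B, G, F}, leaving only A.
Period 6, room 4: period 6 has {D, C, E, A, F} and room 4 has {C, G, F}, leaving only B.
Period 6, room 5: period 6 has {D, C, E, B, A, F} and room 5 has {D, C, E, B}, leaving only G.
So period 6 reads: C F A B G E D.

C F A B G E D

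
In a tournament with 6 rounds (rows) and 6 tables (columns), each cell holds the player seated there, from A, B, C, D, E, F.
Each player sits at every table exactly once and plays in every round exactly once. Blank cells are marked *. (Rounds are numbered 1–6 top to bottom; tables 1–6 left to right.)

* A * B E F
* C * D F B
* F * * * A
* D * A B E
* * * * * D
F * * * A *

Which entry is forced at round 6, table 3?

D

Round 4, table 1: round 4 has {A, B, D, E} and table 1 has {F}, leaving only C.
Round 1, table 1: round 1 has {A, B, E, F} and table 1 has {C, F}, leaving only D.
Round 1, table 3: round 1 has {A, B, D, E, F} and table 3 has {}, leaving only C.
Round 4, table 3: round 4 has {A, B, C, D, E} and table 3 has {C}, leaving only F.
Round 5, table 5: round 5 has {D} and table 5 has {A, B, E, F}, leaving only C.
Round 3, table 5: round 3 has {A, F} and table 5 has {A, B, C, E, F}, leaving only D.
Round 6, table 6: round 6 has {A, F} and table 6 has {A, B, D, E, F}, leaving only C.
Round 6, table 4: round 6 has {A, C, F} and table 4 has {A, B, D}, leaving only E.
Round 3, table 4: round 3 has {A, D, F} and table 4 has {A, B, D, E}, leaving only C.
Round 5, table 4: round 5 has {C, D} and table 4 has {A, B, C, D, E}, leaving only F.
Round 6, table 2: round 6 has {A, C, E, F} and table 2 has {A, C, D, F}, leaving only B.
Round 6 already has {A, B, C, E, F} and table 3 already has {C, F}, so round 6, table 3 must be D.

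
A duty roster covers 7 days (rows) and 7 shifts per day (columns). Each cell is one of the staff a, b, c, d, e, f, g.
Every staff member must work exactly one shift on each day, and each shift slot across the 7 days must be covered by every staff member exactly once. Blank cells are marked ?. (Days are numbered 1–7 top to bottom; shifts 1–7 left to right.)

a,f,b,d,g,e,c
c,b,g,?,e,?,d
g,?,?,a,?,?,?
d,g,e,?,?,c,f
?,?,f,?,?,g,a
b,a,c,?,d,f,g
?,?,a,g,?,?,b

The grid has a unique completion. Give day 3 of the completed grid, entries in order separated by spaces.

Day 3, shift 3: day 3 has {a, g} and shift 3 has {a, b, c, e, f, g}, leaving only d.
Day 3, shift 6: day 3 has {a, d, g} and shift 6 has {c, e, f, g}, leaving only b.
Day 3, shift 7: day 3 has {a, b, d, g} and shift 7 has {a, b, c, d, f, g}, leaving only e.
Day 3, shift 2: day 3 has {a, b, d, e, g} and shift 2 has {a, b, f, g}, leaving only c.
Day 3, shift 5: day 3 has {a, b, c, d, e, g} and shift 5 has {d, e, g}, leaving only f.
So day 3 reads: g c d a f b e.

g c d a f b e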